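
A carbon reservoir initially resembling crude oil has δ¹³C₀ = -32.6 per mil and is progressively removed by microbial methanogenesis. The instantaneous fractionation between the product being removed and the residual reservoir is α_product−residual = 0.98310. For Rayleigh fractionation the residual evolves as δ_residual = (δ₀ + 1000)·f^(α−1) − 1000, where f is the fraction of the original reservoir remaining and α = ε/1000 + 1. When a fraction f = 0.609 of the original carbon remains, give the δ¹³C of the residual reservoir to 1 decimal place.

Rayleigh residual: δ_res = (δ₀ + 1000)·f^(α−1) − 1000
α − 1 = -0.01690
f^(α−1) = 0.609^(-0.01690) = 1.008417
δ_res = (-32.6 + 1000) × 1.008417 − 1000 = 975.542 − 1000 = -24.46 per mil

-24.5 per mil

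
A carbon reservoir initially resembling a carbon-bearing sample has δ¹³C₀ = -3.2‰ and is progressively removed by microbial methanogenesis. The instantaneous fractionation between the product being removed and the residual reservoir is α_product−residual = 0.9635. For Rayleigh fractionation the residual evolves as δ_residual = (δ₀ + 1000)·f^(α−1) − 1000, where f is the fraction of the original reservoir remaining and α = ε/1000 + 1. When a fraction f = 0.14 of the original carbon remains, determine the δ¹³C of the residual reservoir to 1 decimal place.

Rayleigh residual: δ_res = (δ₀ + 1000)·f^(α−1) − 1000
α − 1 = -0.03650
f^(α−1) = 0.14^(-0.03650) = 1.074401
δ_res = (-3.2 + 1000) × 1.074401 − 1000 = 1070.963 − 1000 = 70.96‰

71.0‰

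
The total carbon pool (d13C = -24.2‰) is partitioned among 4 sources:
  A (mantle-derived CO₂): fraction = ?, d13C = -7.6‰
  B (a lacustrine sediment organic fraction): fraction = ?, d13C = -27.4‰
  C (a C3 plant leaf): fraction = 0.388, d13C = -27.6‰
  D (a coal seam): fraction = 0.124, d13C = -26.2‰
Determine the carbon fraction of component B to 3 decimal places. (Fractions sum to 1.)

Let f_B and f_A be the unknown fractions; fractions sum to 1 so f_B + f_A = 0.488.
Mass balance: Σ fᵢ·δᵢ = δ_bulk ⇒ f_B·(-27.4) + f_A·(-7.6) = -24.2 − (-13.958) = -10.242
Substitute f_A = 0.488 − f_B:
f_B·(-27.4 − -7.6) = -10.242 − 0.488×(-7.6) = -6.534
f_B = -6.534 / -19.8 = 0.3300

0.330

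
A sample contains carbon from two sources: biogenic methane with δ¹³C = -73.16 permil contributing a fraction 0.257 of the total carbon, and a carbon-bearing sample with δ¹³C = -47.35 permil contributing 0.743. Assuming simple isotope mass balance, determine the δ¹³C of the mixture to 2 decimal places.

-53.98 permil

δ_mix = f_A·δ_A + f_B·δ_B
δ_mix = 0.257 × (-73.16) + 0.743 × (-47.35)
δ_mix = -18.802 + -35.181 = -53.983 permil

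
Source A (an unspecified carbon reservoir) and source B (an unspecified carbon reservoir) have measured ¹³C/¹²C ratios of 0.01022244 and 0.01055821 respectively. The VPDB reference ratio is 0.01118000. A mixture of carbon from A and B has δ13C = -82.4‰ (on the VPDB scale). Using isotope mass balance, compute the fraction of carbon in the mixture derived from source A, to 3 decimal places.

0.892

δ_A = (0.01022244/0.01118000 − 1)×1000 = (0.914351 − 1)×1000 = -85.649‰
δ_B = (0.01055821/0.01118000 − 1)×1000 = (0.944384 − 1)×1000 = -55.616‰
f_A = (δ_mix − δ_B)/(δ_A − δ_B) = (-82.4 − (-55.616))/(-85.649 − (-55.616))
f_A = -26.784 / -30.033 = 0.8918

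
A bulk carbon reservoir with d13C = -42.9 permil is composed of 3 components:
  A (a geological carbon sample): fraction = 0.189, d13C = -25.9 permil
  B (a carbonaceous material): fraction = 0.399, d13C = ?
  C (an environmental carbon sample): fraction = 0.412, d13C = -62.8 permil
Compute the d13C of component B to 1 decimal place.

Isotope mass balance: δ_bulk = Σ fᵢ·δᵢ.
-42.9 = 0.189×(-25.9) + 0.399×δ_B + 0.412×(-62.8)
0.399·δ_B = -42.9 − (-30.769) = -12.131
δ_B = -12.131 / 0.399 = -30.40 permil

-30.4 permil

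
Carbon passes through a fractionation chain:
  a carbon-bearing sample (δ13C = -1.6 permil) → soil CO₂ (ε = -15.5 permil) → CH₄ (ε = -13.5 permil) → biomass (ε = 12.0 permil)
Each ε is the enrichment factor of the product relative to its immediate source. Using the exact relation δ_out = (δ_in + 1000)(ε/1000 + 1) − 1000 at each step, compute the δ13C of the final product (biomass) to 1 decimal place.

-18.7 permil

step 1: δ = (-1.60 + 1000)·(-15.5/1000 + 1) − 1000 = -17.08 permil
step 2: δ = (-17.08 + 1000)·(-13.5/1000 + 1) − 1000 = -30.34 permil
step 3: δ = (-30.34 + 1000)·(12.0/1000 + 1) − 1000 = -18.71 permil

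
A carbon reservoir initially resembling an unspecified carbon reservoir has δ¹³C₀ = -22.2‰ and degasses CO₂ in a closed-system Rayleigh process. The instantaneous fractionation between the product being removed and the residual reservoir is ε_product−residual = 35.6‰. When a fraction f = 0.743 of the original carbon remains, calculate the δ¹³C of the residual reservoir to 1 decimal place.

Rayleigh residual: δ_res = (δ₀ + 1000)·f^(α−1) − 1000
α = ε/1000 + 1 = 1.03560, so α − 1 = 0.03560
f^(α−1) = 0.743^(0.03560) = 0.989480
δ_res = (-22.2 + 1000) × 0.989480 − 1000 = 967.514 − 1000 = -32.49‰

-32.5‰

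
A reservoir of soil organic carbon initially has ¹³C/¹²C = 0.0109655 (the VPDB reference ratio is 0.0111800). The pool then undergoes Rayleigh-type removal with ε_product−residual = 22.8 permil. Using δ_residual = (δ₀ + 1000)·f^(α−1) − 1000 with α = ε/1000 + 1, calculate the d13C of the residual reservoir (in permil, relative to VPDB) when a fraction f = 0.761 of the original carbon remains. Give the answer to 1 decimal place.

-25.3 permil

δ₀ = (0.0109655/0.0111800 − 1)×1000 = (0.980814 − 1)×1000 = -19.186 permil
α − 1 = ε/1000 = 0.0228
f^(α−1) = 0.761^(0.0228) = 0.993792
δ_res = (-19.186 + 1000) × 0.993792 − 1000 = 974.725 − 1000 = -25.27 permil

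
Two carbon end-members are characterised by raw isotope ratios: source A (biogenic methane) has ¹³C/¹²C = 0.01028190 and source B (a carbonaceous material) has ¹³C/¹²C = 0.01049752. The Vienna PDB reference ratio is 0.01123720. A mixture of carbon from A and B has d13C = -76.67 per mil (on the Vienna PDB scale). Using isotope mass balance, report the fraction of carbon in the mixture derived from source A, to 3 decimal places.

0.565

δ_A = (0.01028190/0.01123720 − 1)×1000 = (0.914988 − 1)×1000 = -85.012 per mil
δ_B = (0.01049752/0.01123720 − 1)×1000 = (0.934176 − 1)×1000 = -65.824 per mil
f_A = (δ_mix − δ_B)/(δ_A − δ_B) = (-76.67 − (-65.824))/(-85.012 − (-65.824))
f_A = -10.846 / -19.188 = 0.5652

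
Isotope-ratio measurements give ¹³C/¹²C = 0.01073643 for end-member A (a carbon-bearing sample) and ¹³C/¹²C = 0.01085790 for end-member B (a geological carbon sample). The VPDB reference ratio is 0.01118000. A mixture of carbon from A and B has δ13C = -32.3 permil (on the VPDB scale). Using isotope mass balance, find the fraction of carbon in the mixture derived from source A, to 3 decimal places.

δ_A = (0.01073643/0.01118000 − 1)×1000 = (0.960325 − 1)×1000 = -39.675 permil
δ_B = (0.01085790/0.01118000 − 1)×1000 = (0.971190 − 1)×1000 = -28.810 permil
f_A = (δ_mix − δ_B)/(δ_A − δ_B) = (-32.3 − (-28.810))/(-39.675 − (-28.810))
f_A = -3.490 / -10.865 = 0.3212

0.321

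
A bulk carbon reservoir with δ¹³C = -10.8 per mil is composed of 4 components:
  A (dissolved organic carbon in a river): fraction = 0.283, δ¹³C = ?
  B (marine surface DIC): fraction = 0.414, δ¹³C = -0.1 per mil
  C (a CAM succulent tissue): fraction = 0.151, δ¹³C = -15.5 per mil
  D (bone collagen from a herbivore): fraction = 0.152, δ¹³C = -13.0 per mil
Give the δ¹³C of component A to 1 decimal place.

-22.8 per mil

Isotope mass balance: δ_bulk = Σ fᵢ·δᵢ.
-10.8 = 0.283×δ_A + 0.414×(-0.1) + 0.151×(-15.5) + 0.152×(-13.0)
0.283·δ_A = -10.8 − (-4.358) = -6.442
δ_A = -6.442 / 0.283 = -22.76 per mil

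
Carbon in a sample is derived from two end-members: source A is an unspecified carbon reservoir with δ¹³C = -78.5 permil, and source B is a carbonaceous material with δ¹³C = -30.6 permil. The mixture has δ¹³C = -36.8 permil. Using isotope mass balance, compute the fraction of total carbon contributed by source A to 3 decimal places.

δ_mix = f_A·δ_A + (1 − f_A)·δ_B  ⇒  f_A = (δ_mix − δ_B)/(δ_A − δ_B)
f_A = (-36.8 − (-30.6)) / (-78.5 − (-30.6))
f_A = -6.2 / -47.9 = 0.1294

0.129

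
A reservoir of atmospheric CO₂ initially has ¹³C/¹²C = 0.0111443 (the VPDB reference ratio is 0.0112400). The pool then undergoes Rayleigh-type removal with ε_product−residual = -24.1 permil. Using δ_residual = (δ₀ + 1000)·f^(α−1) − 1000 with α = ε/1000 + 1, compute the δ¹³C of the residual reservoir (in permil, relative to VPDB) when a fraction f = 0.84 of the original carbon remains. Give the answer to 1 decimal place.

δ₀ = (0.0111443/0.0112400 − 1)×1000 = (0.991486 − 1)×1000 = -8.514 permil
α − 1 = ε/1000 = -0.0241
f^(α−1) = 0.84^(-0.0241) = 1.004211
δ_res = (-8.514 + 1000) × 1.004211 − 1000 = 995.661 − 1000 = -4.34 permil

-4.3 permil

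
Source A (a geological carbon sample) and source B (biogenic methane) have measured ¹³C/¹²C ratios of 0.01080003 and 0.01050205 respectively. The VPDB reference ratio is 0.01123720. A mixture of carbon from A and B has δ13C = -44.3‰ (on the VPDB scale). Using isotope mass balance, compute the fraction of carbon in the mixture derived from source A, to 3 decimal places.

δ_A = (0.01080003/0.01123720 − 1)×1000 = (0.961096 − 1)×1000 = -38.904‰
δ_B = (0.01050205/0.01123720 − 1)×1000 = (0.934579 − 1)×1000 = -65.421‰
f_A = (δ_mix − δ_B)/(δ_A − δ_B) = (-44.3 − (-65.421))/(-38.904 − (-65.421))
f_A = 21.121 / 26.517 = 0.7965

0.797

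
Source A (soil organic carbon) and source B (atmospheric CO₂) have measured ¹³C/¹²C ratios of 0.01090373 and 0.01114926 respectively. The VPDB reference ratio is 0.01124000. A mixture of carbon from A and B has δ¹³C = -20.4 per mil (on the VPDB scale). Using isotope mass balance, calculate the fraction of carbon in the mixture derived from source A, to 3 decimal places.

0.564

δ_A = (0.01090373/0.01124000 − 1)×1000 = (0.970083 − 1)×1000 = -29.917 per mil
δ_B = (0.01114926/0.01124000 − 1)×1000 = (0.991927 − 1)×1000 = -8.073 per mil
f_A = (δ_mix − δ_B)/(δ_A − δ_B) = (-20.4 − (-8.073))/(-29.917 − (-8.073))
f_A = -12.327 / -21.844 = 0.5643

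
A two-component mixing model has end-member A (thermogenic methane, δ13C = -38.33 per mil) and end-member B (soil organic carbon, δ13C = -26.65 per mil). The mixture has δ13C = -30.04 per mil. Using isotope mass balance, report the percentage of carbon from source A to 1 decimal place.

29.0%

δ_mix = f_A·δ_A + (1 − f_A)·δ_B  ⇒  f_A = (δ_mix − δ_B)/(δ_A − δ_B)
f_A = (-30.04 − (-26.65)) / (-38.33 − (-26.65))
f_A = -3.39 / -11.68 = 0.2902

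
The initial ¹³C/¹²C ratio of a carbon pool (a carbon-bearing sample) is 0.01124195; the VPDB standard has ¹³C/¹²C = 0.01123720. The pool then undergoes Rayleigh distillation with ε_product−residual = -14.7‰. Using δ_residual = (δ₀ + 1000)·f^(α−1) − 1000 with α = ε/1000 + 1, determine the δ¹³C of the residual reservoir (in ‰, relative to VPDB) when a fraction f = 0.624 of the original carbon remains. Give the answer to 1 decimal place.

δ₀ = (0.01124195/0.01123720 − 1)×1000 = (1.000423 − 1)×1000 = 0.423‰
α − 1 = ε/1000 = -0.0147
f^(α−1) = 0.624^(-0.0147) = 1.006957
δ_res = (0.423 + 1000) × 1.006957 − 1000 = 1007.382 − 1000 = 7.38‰

7.4‰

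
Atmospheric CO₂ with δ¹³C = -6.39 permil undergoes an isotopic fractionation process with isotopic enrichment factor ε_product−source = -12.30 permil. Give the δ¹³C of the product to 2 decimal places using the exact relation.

-18.61 permil

Exactly, δ_product = (δ_source + 1000)·(ε/1000 + 1) − 1000.
δ_product = (-6.39 + 1000) × (-12.30/1000 + 1) − 1000
δ_product = -18.611 permil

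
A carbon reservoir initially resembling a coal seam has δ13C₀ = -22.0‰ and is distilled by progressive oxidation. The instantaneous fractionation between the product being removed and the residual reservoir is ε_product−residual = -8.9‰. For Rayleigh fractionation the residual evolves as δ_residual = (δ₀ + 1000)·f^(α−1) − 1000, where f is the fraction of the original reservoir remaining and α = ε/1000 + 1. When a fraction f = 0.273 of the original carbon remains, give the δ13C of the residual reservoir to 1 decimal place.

-10.6‰

Rayleigh residual: δ_res = (δ₀ + 1000)·f^(α−1) − 1000
α = ε/1000 + 1 = 0.99110, so α − 1 = -0.00890
f^(α−1) = 0.273^(-0.00890) = 1.011622
δ_res = (-22.0 + 1000) × 1.011622 − 1000 = 989.366 − 1000 = -10.63‰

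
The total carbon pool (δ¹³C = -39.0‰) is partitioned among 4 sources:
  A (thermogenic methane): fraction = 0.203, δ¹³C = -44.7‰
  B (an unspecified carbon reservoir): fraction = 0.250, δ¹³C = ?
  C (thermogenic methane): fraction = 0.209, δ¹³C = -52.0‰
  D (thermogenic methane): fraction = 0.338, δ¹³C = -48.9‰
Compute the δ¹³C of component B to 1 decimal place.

Isotope mass balance: δ_bulk = Σ fᵢ·δᵢ.
-39.0 = 0.203×(-44.7) + 0.250×δ_B + 0.209×(-52.0) + 0.338×(-48.9)
0.250·δ_B = -39.0 − (-36.470) = -2.530
δ_B = -2.530 / 0.250 = -10.12‰

-10.1‰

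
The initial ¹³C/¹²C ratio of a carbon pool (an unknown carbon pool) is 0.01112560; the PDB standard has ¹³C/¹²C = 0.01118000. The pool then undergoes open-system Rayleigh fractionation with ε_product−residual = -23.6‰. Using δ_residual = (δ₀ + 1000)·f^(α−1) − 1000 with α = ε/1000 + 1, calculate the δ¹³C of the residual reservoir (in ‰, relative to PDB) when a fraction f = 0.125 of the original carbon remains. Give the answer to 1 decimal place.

45.2‰

δ₀ = (0.01112560/0.01118000 − 1)×1000 = (0.995134 − 1)×1000 = -4.866‰
α − 1 = ε/1000 = -0.0236
f^(α−1) = 0.125^(-0.0236) = 1.050299
δ_res = (-4.866 + 1000) × 1.050299 − 1000 = 1045.188 − 1000 = 45.19‰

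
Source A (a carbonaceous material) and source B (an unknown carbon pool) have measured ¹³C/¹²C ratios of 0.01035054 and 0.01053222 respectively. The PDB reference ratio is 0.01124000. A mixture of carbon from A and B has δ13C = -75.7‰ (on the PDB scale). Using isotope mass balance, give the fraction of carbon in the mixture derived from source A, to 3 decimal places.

δ_A = (0.01035054/0.01124000 − 1)×1000 = (0.920867 − 1)×1000 = -79.133‰
δ_B = (0.01053222/0.01124000 − 1)×1000 = (0.937030 − 1)×1000 = -62.970‰
f_A = (δ_mix − δ_B)/(δ_A − δ_B) = (-75.7 − (-62.970))/(-79.133 − (-62.970))
f_A = -12.730 / -16.164 = 0.7876

0.788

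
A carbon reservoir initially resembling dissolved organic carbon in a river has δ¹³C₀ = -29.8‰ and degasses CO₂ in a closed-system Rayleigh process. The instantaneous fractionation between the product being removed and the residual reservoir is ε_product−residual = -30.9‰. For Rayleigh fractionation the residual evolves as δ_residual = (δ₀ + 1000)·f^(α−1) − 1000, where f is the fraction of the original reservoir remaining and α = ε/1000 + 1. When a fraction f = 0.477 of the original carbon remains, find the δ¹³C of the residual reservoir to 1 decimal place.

Rayleigh residual: δ_res = (δ₀ + 1000)·f^(α−1) − 1000
α = ε/1000 + 1 = 0.96910, so α − 1 = -0.03090
f^(α−1) = 0.477^(-0.03090) = 1.023137
δ_res = (-29.8 + 1000) × 1.023137 − 1000 = 992.647 − 1000 = -7.35‰

-7.4‰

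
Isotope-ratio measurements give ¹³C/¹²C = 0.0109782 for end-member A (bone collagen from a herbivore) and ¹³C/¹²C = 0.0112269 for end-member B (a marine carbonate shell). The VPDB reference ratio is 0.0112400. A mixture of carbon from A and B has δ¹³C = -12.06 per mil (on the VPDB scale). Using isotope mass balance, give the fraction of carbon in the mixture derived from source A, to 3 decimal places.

0.492

δ_A = (0.0109782/0.0112400 − 1)×1000 = (0.976708 − 1)×1000 = -23.292 per mil
δ_B = (0.0112269/0.0112400 − 1)×1000 = (0.998835 − 1)×1000 = -1.165 per mil
f_A = (δ_mix − δ_B)/(δ_A − δ_B) = (-12.06 − (-1.165))/(-23.292 − (-1.165))
f_A = -10.895 / -22.126 = 0.4924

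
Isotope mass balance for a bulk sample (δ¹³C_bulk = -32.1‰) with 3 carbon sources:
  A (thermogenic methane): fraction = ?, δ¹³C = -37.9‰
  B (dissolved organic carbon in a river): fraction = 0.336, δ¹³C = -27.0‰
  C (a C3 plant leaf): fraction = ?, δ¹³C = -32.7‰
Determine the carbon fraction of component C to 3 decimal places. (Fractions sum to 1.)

Let f_C and f_A be the unknown fractions; fractions sum to 1 so f_C + f_A = 0.664.
Mass balance: Σ fᵢ·δᵢ = δ_bulk ⇒ f_C·(-32.7) + f_A·(-37.9) = -32.1 − (-9.072) = -23.028
Substitute f_A = 0.664 − f_C:
f_C·(-32.7 − -37.9) = -23.028 − 0.664×(-37.9) = 2.138
f_C = 2.138 / 5.2 = 0.4111

0.411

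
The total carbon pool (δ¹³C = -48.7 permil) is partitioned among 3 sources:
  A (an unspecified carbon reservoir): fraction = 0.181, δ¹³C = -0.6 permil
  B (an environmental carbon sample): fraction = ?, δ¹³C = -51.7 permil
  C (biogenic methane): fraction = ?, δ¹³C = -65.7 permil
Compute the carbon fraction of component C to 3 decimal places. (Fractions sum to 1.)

Let f_C and f_B be the unknown fractions; fractions sum to 1 so f_C + f_B = 0.819.
Mass balance: Σ fᵢ·δᵢ = δ_bulk ⇒ f_C·(-65.7) + f_B·(-51.7) = -48.7 − (-0.109) = -48.591
Substitute f_B = 0.819 − f_C:
f_C·(-65.7 − -51.7) = -48.591 − 0.819×(-51.7) = -6.249
f_C = -6.249 / -14.0 = 0.4464

0.446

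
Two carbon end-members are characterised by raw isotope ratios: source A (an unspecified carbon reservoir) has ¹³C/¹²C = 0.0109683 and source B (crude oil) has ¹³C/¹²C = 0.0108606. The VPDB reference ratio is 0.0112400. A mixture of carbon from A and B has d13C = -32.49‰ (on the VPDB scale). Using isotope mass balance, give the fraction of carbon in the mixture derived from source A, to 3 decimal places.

0.132

δ_A = (0.0109683/0.0112400 − 1)×1000 = (0.975827 − 1)×1000 = -24.173‰
δ_B = (0.0108606/0.0112400 − 1)×1000 = (0.966246 − 1)×1000 = -33.754‰
f_A = (δ_mix − δ_B)/(δ_A − δ_B) = (-32.49 − (-33.754))/(-24.173 − (-33.754))
f_A = 1.264 / 9.582 = 0.1320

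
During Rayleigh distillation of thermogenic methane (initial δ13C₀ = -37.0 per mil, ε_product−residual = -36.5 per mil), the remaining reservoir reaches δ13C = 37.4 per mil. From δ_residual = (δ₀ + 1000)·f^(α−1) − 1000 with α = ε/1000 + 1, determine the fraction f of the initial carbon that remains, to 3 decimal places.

0.130

α − 1 = ε/1000 = -0.0365
(δ_res + 1000)/(δ₀ + 1000) = (37.4 + 1000)/(-37.0 + 1000) = 1037.4/963.0 = 1.077259
f = 1.077259^(1/-0.0365) = exp(ln(1.077259)/-0.0365) = exp(0.07442/-0.0365)
f = exp(-2.0389) = 0.1302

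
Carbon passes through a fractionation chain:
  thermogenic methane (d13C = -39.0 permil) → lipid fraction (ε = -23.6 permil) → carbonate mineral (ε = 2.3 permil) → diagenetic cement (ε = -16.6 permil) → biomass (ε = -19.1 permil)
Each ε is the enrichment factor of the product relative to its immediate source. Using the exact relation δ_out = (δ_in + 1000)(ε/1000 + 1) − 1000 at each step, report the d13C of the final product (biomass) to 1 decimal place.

step 1: δ = (-39.00 + 1000)·(-23.6/1000 + 1) − 1000 = -61.68 permil
step 2: δ = (-61.68 + 1000)·(2.3/1000 + 1) − 1000 = -59.52 permil
step 3: δ = (-59.52 + 1000)·(-16.6/1000 + 1) − 1000 = -75.13 permil
step 4: δ = (-75.13 + 1000)·(-19.1/1000 + 1) − 1000 = -92.80 permil

-92.8 permil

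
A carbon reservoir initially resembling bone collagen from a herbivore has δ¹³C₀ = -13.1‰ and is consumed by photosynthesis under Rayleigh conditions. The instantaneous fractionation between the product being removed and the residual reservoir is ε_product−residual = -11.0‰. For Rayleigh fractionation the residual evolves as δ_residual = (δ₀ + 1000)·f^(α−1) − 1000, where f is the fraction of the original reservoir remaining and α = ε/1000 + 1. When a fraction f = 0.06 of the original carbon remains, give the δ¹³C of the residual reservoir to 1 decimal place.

Rayleigh residual: δ_res = (δ₀ + 1000)·f^(α−1) − 1000
α = ε/1000 + 1 = 0.98900, so α − 1 = -0.01100
f^(α−1) = 0.06^(-0.01100) = 1.031431
δ_res = (-13.1 + 1000) × 1.031431 − 1000 = 1017.920 − 1000 = 17.92‰

17.9‰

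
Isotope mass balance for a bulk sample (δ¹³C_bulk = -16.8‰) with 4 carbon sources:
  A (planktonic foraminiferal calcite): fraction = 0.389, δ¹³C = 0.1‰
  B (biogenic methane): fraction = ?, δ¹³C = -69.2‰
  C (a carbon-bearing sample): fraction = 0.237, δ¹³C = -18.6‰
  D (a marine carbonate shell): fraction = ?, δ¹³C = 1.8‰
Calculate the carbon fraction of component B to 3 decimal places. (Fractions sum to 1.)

0.185

Let f_B and f_D be the unknown fractions; fractions sum to 1 so f_B + f_D = 0.374.
Mass balance: Σ fᵢ·δᵢ = δ_bulk ⇒ f_B·(-69.2) + f_D·(1.8) = -16.8 − (-4.369) = -12.431
Substitute f_D = 0.374 − f_B:
f_B·(-69.2 − 1.8) = -12.431 − 0.374×(1.8) = -13.104
f_B = -13.104 / -71.0 = 0.1846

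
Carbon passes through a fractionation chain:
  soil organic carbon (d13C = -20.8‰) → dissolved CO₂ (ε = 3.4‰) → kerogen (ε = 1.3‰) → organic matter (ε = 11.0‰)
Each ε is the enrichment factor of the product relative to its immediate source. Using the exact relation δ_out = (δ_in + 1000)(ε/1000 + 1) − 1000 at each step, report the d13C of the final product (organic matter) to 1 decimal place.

-5.4‰

step 1: δ = (-20.80 + 1000)·(3.4/1000 + 1) − 1000 = -17.47‰
step 2: δ = (-17.47 + 1000)·(1.3/1000 + 1) − 1000 = -16.19‰
step 3: δ = (-16.19 + 1000)·(11.0/1000 + 1) − 1000 = -5.37‰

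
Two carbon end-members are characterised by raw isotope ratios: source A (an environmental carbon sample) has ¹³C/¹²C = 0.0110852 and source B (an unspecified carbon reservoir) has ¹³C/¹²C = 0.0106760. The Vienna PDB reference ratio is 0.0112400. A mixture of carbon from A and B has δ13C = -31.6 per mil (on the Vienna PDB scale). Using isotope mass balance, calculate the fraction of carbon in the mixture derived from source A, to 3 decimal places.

δ_A = (0.0110852/0.0112400 − 1)×1000 = (0.986228 − 1)×1000 = -13.772 per mil
δ_B = (0.0106760/0.0112400 − 1)×1000 = (0.949822 − 1)×1000 = -50.178 per mil
f_A = (δ_mix − δ_B)/(δ_A − δ_B) = (-31.6 − (-50.178))/(-13.772 − (-50.178))
f_A = 18.578 / 36.406 = 0.5103

0.510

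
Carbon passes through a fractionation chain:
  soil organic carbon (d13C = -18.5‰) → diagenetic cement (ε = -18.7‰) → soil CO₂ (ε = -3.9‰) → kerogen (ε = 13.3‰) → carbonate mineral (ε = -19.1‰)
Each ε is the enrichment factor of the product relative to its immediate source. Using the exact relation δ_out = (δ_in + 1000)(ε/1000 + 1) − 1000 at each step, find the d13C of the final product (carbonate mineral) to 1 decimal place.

step 1: δ = (-18.50 + 1000)·(-18.7/1000 + 1) − 1000 = -36.85‰
step 2: δ = (-36.85 + 1000)·(-3.9/1000 + 1) − 1000 = -40.61‰
step 3: δ = (-40.61 + 1000)·(13.3/1000 + 1) − 1000 = -27.85‰
step 4: δ = (-27.85 + 1000)·(-19.1/1000 + 1) − 1000 = -46.42‰

-46.4‰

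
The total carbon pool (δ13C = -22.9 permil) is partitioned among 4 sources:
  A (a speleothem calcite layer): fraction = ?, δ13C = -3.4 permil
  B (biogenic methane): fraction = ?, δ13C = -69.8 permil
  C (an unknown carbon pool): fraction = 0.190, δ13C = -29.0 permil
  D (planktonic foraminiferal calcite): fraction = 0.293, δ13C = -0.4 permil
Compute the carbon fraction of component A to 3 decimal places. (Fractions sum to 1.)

Let f_A and f_B be the unknown fractions; fractions sum to 1 so f_A + f_B = 0.517.
Mass balance: Σ fᵢ·δᵢ = δ_bulk ⇒ f_A·(-3.4) + f_B·(-69.8) = -22.9 − (-5.627) = -17.273
Substitute f_B = 0.517 − f_A:
f_A·(-3.4 − -69.8) = -17.273 − 0.517×(-69.8) = 18.814
f_A = 18.814 / 66.4 = 0.2833

0.283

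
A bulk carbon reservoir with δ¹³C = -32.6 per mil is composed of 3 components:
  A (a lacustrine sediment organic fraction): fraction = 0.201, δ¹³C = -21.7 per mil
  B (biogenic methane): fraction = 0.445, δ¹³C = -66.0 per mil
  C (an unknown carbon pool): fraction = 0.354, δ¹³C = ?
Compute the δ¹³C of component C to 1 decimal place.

3.2 per mil

Isotope mass balance: δ_bulk = Σ fᵢ·δᵢ.
-32.6 = 0.201×(-21.7) + 0.445×(-66.0) + 0.354×δ_C
0.354·δ_C = -32.6 − (-33.732) = 1.132
δ_C = 1.132 / 0.354 = 3.20 per mil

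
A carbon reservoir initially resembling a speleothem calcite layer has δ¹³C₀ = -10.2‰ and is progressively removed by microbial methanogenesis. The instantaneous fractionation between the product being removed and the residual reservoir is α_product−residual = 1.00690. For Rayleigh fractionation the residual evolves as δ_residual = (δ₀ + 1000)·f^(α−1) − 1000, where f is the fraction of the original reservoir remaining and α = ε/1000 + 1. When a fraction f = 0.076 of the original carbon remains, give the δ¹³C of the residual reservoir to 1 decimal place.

Rayleigh residual: δ_res = (δ₀ + 1000)·f^(α−1) − 1000
α − 1 = 0.00690
f^(α−1) = 0.076^(0.00690) = 0.982376
δ_res = (-10.2 + 1000) × 0.982376 − 1000 = 972.355 − 1000 = -27.64‰

-27.6‰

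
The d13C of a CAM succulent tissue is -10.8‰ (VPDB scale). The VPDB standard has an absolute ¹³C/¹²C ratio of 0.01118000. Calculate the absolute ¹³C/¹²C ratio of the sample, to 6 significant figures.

R_sample = R_standard × (d13C/1000 + 1)
R_sample = 0.01118000 × (-10.8/1000 + 1) = 0.01118000 × 0.989200
R_sample = 0.0110593

0.0110593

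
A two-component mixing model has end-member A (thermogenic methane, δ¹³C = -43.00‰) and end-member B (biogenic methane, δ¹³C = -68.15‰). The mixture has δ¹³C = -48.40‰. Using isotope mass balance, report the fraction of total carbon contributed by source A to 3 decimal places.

δ_mix = f_A·δ_A + (1 − f_A)·δ_B  ⇒  f_A = (δ_mix − δ_B)/(δ_A − δ_B)
f_A = (-48.40 − (-68.15)) / (-43.00 − (-68.15))
f_A = 19.75 / 25.15 = 0.7853

0.785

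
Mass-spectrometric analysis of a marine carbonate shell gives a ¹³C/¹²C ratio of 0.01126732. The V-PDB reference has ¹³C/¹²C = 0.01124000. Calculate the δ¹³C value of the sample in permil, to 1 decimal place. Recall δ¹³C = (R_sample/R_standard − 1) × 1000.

δ¹³C = (R_sample / R_standard − 1) × 1000
R_sample / R_standard = 0.01126732 / 0.01124000 = 1.002431
δ¹³C = (1.002431 − 1) × 1000 = 2.43 permil

2.4 permil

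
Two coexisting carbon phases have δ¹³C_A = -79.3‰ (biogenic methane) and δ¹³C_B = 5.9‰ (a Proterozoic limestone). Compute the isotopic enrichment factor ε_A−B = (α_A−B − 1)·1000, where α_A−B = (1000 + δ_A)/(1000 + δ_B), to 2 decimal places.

α_A−B = (1000 + -79.3) / (1000 + 5.9) = 920.7 / 1005.9 = 0.915300
ε_A−B = (0.915300 − 1) × 1000 = -84.700‰
(The approximation ε ≈ δ_A − δ_B would give -85.2‰.)

-84.70‰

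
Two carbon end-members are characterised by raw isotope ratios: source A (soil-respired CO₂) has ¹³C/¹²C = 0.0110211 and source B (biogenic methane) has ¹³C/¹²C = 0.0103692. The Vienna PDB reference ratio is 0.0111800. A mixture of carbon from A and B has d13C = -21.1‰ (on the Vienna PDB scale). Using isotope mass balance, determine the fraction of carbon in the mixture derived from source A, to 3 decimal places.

0.882

δ_A = (0.0110211/0.0111800 − 1)×1000 = (0.985787 − 1)×1000 = -14.213‰
δ_B = (0.0103692/0.0111800 − 1)×1000 = (0.927478 − 1)×1000 = -72.522‰
f_A = (δ_mix − δ_B)/(δ_A − δ_B) = (-21.1 − (-72.522))/(-14.213 − (-72.522))
f_A = 51.422 / 58.309 = 0.8819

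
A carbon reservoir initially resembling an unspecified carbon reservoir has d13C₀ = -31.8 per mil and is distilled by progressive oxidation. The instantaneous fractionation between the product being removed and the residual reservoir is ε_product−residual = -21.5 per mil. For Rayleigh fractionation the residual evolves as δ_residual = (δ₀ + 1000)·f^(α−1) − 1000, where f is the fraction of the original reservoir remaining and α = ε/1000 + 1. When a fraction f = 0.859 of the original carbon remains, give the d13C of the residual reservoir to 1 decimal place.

-28.6 per mil

Rayleigh residual: δ_res = (δ₀ + 1000)·f^(α−1) − 1000
α = ε/1000 + 1 = 0.97850, so α − 1 = -0.02150
f^(α−1) = 0.859^(-0.02150) = 1.003273
δ_res = (-31.8 + 1000) × 1.003273 − 1000 = 971.369 − 1000 = -28.63 per mil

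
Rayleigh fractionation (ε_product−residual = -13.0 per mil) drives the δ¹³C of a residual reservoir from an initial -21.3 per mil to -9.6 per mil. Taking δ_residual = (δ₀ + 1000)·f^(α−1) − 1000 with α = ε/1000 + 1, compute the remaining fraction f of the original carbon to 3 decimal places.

0.401

α − 1 = ε/1000 = -0.0130
(δ_res + 1000)/(δ₀ + 1000) = (-9.6 + 1000)/(-21.3 + 1000) = 990.4/978.7 = 1.011955
f = 1.011955^(1/-0.0130) = exp(ln(1.011955)/-0.0130) = exp(0.01188/-0.0130)
f = exp(-0.9141) = 0.4009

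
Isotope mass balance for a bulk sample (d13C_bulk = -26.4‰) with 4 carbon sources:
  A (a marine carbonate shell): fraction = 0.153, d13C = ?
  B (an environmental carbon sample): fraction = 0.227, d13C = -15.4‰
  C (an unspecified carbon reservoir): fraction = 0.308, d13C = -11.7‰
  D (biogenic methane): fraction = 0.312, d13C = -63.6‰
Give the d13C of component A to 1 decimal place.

3.5‰

Isotope mass balance: δ_bulk = Σ fᵢ·δᵢ.
-26.4 = 0.153×δ_A + 0.227×(-15.4) + 0.308×(-11.7) + 0.312×(-63.6)
0.153·δ_A = -26.4 − (-26.943) = 0.543
δ_A = 0.543 / 0.153 = 3.55‰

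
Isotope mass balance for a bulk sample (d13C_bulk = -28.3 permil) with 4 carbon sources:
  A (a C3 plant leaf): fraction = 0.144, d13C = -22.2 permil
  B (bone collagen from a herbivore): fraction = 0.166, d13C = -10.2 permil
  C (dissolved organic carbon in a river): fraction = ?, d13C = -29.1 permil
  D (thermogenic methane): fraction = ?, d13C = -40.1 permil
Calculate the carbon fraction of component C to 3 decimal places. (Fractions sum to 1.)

Let f_C and f_D be the unknown fractions; fractions sum to 1 so f_C + f_D = 0.690.
Mass balance: Σ fᵢ·δᵢ = δ_bulk ⇒ f_C·(-29.1) + f_D·(-40.1) = -28.3 − (-4.890) = -23.410
Substitute f_D = 0.690 − f_C:
f_C·(-29.1 − -40.1) = -23.410 − 0.690×(-40.1) = 4.259
f_C = 4.259 / 11.0 = 0.3872

0.387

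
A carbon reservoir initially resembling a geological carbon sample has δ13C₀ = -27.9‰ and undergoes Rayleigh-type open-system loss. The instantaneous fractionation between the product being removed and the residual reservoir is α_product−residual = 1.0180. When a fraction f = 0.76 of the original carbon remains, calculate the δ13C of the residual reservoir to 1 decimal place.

-32.7‰

Rayleigh residual: δ_res = (δ₀ + 1000)·f^(α−1) − 1000
α − 1 = 0.01800
f^(α−1) = 0.76^(0.01800) = 0.995072
δ_res = (-27.9 + 1000) × 0.995072 − 1000 = 967.310 − 1000 = -32.69‰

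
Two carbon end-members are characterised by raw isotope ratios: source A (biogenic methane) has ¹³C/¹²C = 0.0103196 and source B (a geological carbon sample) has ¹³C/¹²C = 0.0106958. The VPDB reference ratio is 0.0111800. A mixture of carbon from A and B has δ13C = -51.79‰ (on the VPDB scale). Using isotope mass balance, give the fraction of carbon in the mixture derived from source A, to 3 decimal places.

0.252

δ_A = (0.0103196/0.0111800 − 1)×1000 = (0.923041 − 1)×1000 = -76.959‰
δ_B = (0.0106958/0.0111800 − 1)×1000 = (0.956691 − 1)×1000 = -43.309‰
f_A = (δ_mix − δ_B)/(δ_A − δ_B) = (-51.79 − (-43.309))/(-76.959 − (-43.309))
f_A = -8.481 / -33.649 = 0.2520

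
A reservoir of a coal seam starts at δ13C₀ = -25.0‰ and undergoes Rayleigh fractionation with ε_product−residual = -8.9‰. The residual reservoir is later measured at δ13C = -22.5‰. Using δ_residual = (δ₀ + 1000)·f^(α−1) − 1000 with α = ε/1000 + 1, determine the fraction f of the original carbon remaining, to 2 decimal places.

0.75

α − 1 = ε/1000 = -0.0089
(δ_res + 1000)/(δ₀ + 1000) = (-22.5 + 1000)/(-25.0 + 1000) = 977.5/975.0 = 1.002564
f = 1.002564^(1/-0.0089) = exp(ln(1.002564)/-0.0089) = exp(0.00256/-0.0089)
f = exp(-0.2877) = 0.7500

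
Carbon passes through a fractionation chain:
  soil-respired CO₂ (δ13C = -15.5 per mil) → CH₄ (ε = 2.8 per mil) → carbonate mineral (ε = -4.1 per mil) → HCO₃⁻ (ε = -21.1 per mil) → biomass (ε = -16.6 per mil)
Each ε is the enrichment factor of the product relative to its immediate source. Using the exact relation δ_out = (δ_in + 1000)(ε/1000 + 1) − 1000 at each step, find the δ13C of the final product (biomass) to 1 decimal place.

step 1: δ = (-15.50 + 1000)·(2.8/1000 + 1) − 1000 = -12.74 per mil
step 2: δ = (-12.74 + 1000)·(-4.1/1000 + 1) − 1000 = -16.79 per mil
step 3: δ = (-16.79 + 1000)·(-21.1/1000 + 1) − 1000 = -37.54 per mil
step 4: δ = (-37.54 + 1000)·(-16.6/1000 + 1) − 1000 = -53.51 per mil

-53.5 per mil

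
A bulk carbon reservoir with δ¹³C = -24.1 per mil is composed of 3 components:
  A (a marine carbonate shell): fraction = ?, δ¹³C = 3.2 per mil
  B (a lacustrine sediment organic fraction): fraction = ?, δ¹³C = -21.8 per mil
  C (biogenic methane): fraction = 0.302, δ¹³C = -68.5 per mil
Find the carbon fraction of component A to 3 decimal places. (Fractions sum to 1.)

0.472

Let f_A and f_B be the unknown fractions; fractions sum to 1 so f_A + f_B = 0.698.
Mass balance: Σ fᵢ·δᵢ = δ_bulk ⇒ f_A·(3.2) + f_B·(-21.8) = -24.1 − (-20.687) = -3.413
Substitute f_B = 0.698 − f_A:
f_A·(3.2 − -21.8) = -3.413 − 0.698×(-21.8) = 11.803
f_A = 11.803 / 25.0 = 0.4721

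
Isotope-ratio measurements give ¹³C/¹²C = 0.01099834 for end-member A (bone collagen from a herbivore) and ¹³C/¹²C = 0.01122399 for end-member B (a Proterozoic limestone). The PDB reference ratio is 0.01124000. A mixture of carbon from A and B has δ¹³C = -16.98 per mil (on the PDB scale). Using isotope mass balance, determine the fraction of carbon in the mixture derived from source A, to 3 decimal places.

δ_A = (0.01099834/0.01124000 − 1)×1000 = (0.978500 − 1)×1000 = -21.500 per mil
δ_B = (0.01122399/0.01124000 − 1)×1000 = (0.998576 − 1)×1000 = -1.424 per mil
f_A = (δ_mix − δ_B)/(δ_A − δ_B) = (-16.98 − (-1.424))/(-21.500 − (-1.424))
f_A = -15.556 / -20.076 = 0.7749

0.775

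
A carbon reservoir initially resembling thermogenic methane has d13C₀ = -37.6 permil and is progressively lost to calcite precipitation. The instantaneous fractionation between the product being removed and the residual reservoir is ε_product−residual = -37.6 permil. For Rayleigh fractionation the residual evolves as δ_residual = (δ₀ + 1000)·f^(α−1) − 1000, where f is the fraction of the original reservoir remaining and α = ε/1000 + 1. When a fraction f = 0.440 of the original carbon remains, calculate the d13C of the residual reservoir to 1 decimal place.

-7.4 permil

Rayleigh residual: δ_res = (δ₀ + 1000)·f^(α−1) − 1000
α = ε/1000 + 1 = 0.96240, so α − 1 = -0.03760
f^(α−1) = 0.440^(-0.03760) = 1.031350
δ_res = (-37.6 + 1000) × 1.031350 − 1000 = 992.571 − 1000 = -7.43 permil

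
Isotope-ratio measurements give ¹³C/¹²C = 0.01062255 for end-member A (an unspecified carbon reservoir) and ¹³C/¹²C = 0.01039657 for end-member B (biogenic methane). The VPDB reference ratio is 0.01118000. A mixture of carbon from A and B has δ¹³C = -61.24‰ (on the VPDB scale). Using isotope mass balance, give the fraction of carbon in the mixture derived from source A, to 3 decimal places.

0.437

δ_A = (0.01062255/0.01118000 − 1)×1000 = (0.950139 − 1)×1000 = -49.861‰
δ_B = (0.01039657/0.01118000 − 1)×1000 = (0.929926 − 1)×1000 = -70.074‰
f_A = (δ_mix − δ_B)/(δ_A − δ_B) = (-61.24 − (-70.074))/(-49.861 − (-70.074))
f_A = 8.834 / 20.213 = 0.4371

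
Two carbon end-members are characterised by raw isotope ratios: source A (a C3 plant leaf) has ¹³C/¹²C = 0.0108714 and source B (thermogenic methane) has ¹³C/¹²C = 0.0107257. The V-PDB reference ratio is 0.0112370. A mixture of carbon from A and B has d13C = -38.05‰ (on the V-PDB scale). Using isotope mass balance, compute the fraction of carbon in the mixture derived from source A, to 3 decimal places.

0.575

δ_A = (0.0108714/0.0112370 − 1)×1000 = (0.967465 − 1)×1000 = -32.535‰
δ_B = (0.0107257/0.0112370 − 1)×1000 = (0.954499 − 1)×1000 = -45.501‰
f_A = (δ_mix − δ_B)/(δ_A − δ_B) = (-38.05 − (-45.501))/(-32.535 − (-45.501))
f_A = 7.451 / 12.966 = 0.5747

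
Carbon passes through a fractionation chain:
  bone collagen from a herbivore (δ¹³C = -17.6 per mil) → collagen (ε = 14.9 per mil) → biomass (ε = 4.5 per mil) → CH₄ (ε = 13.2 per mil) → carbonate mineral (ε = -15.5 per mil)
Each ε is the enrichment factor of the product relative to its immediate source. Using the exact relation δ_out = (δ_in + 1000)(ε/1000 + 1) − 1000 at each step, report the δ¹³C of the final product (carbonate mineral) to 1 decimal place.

-1.0 per mil

step 1: δ = (-17.60 + 1000)·(14.9/1000 + 1) − 1000 = -2.96 per mil
step 2: δ = (-2.96 + 1000)·(4.5/1000 + 1) − 1000 = 1.52 per mil
step 3: δ = (1.52 + 1000)·(13.2/1000 + 1) − 1000 = 14.74 per mil
step 4: δ = (14.74 + 1000)·(-15.5/1000 + 1) − 1000 = -0.98 per mil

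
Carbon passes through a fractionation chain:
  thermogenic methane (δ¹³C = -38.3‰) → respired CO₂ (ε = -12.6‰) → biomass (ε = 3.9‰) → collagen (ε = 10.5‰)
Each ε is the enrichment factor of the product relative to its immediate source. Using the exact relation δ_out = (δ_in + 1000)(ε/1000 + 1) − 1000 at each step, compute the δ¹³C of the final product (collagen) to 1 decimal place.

-36.7‰

step 1: δ = (-38.30 + 1000)·(-12.6/1000 + 1) − 1000 = -50.42‰
step 2: δ = (-50.42 + 1000)·(3.9/1000 + 1) − 1000 = -46.71‰
step 3: δ = (-46.71 + 1000)·(10.5/1000 + 1) − 1000 = -36.70‰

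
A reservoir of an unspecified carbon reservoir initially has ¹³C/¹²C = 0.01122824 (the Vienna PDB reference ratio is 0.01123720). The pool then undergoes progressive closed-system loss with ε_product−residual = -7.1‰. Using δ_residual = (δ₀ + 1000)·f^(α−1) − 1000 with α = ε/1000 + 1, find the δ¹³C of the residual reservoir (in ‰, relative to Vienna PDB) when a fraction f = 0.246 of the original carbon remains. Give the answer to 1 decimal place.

9.2‰

δ₀ = (0.01122824/0.01123720 − 1)×1000 = (0.999203 − 1)×1000 = -0.797‰
α − 1 = ε/1000 = -0.0071
f^(α−1) = 0.246^(-0.0071) = 1.010007
δ_res = (-0.797 + 1000) × 1.010007 − 1000 = 1009.202 − 1000 = 9.20‰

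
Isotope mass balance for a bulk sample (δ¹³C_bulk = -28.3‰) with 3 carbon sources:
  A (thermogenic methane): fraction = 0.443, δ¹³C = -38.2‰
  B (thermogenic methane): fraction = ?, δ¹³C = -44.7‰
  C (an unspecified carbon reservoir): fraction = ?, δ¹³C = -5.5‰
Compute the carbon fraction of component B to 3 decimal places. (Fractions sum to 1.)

Let f_B and f_C be the unknown fractions; fractions sum to 1 so f_B + f_C = 0.557.
Mass balance: Σ fᵢ·δᵢ = δ_bulk ⇒ f_B·(-44.7) + f_C·(-5.5) = -28.3 − (-16.923) = -11.377
Substitute f_C = 0.557 − f_B:
f_B·(-44.7 − -5.5) = -11.377 − 0.557×(-5.5) = -8.314
f_B = -8.314 / -39.2 = 0.2121

0.212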